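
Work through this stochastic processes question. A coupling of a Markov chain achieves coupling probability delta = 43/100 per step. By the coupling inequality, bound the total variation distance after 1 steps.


TV distance bound <= (1-delta)^n
= (1 - 0.4300)^1
= 0.5700^1
= 0.5700

0.5700


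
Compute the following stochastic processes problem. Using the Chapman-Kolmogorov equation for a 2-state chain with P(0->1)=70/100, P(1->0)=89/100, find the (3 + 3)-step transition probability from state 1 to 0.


P^6 = P^3 * P^3
Computing via matrix multiplication of the transition matrix.
Entry (1,0) of P^6 = 0.5361

0.5361


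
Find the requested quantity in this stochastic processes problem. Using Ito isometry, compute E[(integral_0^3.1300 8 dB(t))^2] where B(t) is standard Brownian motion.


By Ito isometry: E[(int f dB)^2] = int f^2 dt
= 8^2 * 3.1300
= 64 * 3.1300 = 200.3200

200.3200


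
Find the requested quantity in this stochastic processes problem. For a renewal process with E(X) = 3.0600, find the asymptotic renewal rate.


Long-run renewal rate = 1/E(X)
= 1/3.0600
= 0.3268

0.3268


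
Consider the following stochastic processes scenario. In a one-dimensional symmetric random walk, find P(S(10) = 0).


P(S(10) = 0) = C(10,5) / 4^5
= 252 / 1024
= 0.2461

0.2461


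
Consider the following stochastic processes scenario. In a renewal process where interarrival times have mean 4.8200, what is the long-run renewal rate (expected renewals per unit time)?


Long-run renewal rate = 1/E(X)
= 1/4.8200
= 0.2075

0.2075


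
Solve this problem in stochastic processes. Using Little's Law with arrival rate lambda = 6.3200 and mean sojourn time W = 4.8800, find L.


Little's Law: L = lambda * W
= 6.3200 * 4.8800
= 30.8416

30.8416


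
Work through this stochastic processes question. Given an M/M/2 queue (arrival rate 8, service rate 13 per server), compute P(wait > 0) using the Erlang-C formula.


a = lambda/mu = 0.6154
rho = a/c = 0.3077
Erlang-C formula applied:
C(c,a) = 0.1448

0.1448


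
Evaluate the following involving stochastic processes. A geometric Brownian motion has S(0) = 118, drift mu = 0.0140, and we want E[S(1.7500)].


E[S(t)] = S(0) * exp(mu * t)
= 118 * exp(0.0140 * 1.7500)
= 118 * 1.0248
= 120.9267

120.9267


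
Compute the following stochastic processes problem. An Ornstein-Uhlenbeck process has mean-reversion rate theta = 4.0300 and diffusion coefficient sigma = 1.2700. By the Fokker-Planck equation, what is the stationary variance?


Stationary variance = sigma^2 / (2*theta)
= 1.2700^2 / (2*4.0300)
= 1.6129 / 8.0600
= 0.2001

0.2001


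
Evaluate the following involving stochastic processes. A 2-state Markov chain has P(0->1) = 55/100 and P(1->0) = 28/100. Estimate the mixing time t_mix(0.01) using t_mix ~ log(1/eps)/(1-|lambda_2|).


lambda_2 = |1 - p01 - p10| = |1 - 0.5500 - 0.2800| = 0.1700
t_mix ~ log(1/eps)/(1 - |lambda_2|)
= log(100)/(1 - 0.1700) = 4.6052/0.8300
= 5.5484

5.5484


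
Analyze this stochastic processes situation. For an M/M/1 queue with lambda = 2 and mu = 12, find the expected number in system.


rho = 2/12 = 0.1667
L = rho/(1-rho)
= 0.1667/0.8333
= 0.2000

0.2000


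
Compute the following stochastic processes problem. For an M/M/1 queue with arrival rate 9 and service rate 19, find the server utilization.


rho = lambda/mu
= 9/19
= 0.4737

0.4737


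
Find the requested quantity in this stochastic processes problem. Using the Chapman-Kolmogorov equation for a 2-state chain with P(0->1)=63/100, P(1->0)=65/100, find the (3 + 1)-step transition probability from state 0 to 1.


P^4 = P^3 * P^1
Computing via matrix multiplication of the transition matrix.
Entry (0,1) of P^4 = 0.4892

0.4892


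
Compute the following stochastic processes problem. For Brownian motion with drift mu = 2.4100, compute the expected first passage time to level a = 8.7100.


Expected first passage time = a/mu
= 8.7100/2.4100
= 3.6141

3.6141


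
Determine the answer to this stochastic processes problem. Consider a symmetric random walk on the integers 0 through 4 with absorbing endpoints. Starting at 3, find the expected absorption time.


For symmetric RW on 0,...,N with absorbing barriers, E(i) = i*(N-i)
E(3) = 3 * 1 = 3

3


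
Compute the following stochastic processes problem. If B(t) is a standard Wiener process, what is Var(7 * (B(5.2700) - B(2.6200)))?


Var(alpha*(B(t)-B(s))) = alpha^2 * (t-s)
= 7^2 * (5.2700 - 2.6200)
= 49 * 2.6500
= 129.8500

129.8500


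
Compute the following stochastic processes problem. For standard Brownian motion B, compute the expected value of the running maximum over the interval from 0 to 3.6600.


E(max B(s)) = sqrt(2t/pi)
= sqrt(2*3.6600/pi)
= sqrt(2.3300)
= 1.5264

1.5264


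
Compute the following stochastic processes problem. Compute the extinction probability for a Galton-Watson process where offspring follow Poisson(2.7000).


Since mu = 2.7000 > 1, extinction prob q < 1.
Solve s = exp(mu*(s-1)) iteratively.
q = 0.0844

0.0844


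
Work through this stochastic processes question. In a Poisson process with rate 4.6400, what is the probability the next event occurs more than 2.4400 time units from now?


P(X > t) = exp(-lambda * t)
= exp(-4.6400 * 2.4400)
= exp(-11.3216) = 1.2109e-05

1.2109e-05


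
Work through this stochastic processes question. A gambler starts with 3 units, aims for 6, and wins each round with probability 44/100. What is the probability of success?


Gambler's ruin formula:
r = q/p = 0.5600/0.4400 = 1.2727
P(win) = (1 - r^i)/(1 - r^N)
= (1 - 1.2727^3)/(1 - 1.2727^6)
= 0.3266

0.3266


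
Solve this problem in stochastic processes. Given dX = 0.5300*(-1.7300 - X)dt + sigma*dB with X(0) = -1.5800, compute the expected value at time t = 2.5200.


E[X(t)] = mu + (X(0) - mu)*exp(-theta*t)
= -1.7300 + (-1.5800 - -1.7300)*exp(-0.5300*2.5200)
= -1.7300 + 0.1500 * 0.2630
= -1.6905

-1.6905


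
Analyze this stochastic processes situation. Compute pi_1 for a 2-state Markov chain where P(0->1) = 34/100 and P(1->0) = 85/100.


Stationary distribution: pi_0 = p10/(p01+p10), pi_1 = p01/(p01+p10)
p01 = 0.3400, p10 = 0.8500
pi_1 = 0.2857

0.2857


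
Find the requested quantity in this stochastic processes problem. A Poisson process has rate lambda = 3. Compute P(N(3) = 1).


P(N(t)=k) = (lambda*t)^k * exp(-lambda*t) / k!
lambda*t = 9
= 9^1 * exp(-9) / 1!
= 9 * 1.2341e-04 / 1
= 0.0011

0.0011


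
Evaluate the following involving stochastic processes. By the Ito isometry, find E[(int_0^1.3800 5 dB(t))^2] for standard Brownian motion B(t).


By Ito isometry: E[(int f dB)^2] = int f^2 dt
= 5^2 * 1.3800
= 25 * 1.3800 = 34.5000

34.5000


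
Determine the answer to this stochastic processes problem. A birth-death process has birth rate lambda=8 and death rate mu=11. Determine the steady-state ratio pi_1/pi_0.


For birth-death process, pi_n/pi_0 = (lambda/mu)^n
= (8/11)^1
= 0.7273

0.7273


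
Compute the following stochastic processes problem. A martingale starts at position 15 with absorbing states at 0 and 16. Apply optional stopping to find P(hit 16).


By optional stopping theorem: E(M at tau) = M(0) = 15
P(hit 16)*16 + P(hit 0)*0 = 15
P(hit 16) = (15 - 0)/(16 - 0) = 15/16 = 0.9375

0.9375


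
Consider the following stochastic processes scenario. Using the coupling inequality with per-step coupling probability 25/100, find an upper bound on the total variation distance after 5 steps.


TV distance bound <= (1-delta)^n
= (1 - 0.2500)^5
= 0.7500^5
= 0.2373

0.2373


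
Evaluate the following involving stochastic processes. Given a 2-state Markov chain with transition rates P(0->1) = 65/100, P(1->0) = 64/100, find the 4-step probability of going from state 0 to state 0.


Computing P^4 by matrix multiplication.
P = [[0.3500, 0.6500], [0.6400, 0.3600]]
After raising P to the power 4:
P^4(0,0) = 0.4997

0.4997


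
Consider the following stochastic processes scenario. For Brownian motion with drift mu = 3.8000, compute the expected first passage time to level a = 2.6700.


Expected first passage time = a/mu
= 2.6700/3.8000
= 0.7026

0.7026


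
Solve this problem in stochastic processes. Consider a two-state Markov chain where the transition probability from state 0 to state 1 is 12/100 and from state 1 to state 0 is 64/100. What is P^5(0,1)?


Computing P^5 by matrix multiplication.
P = [[0.8800, 0.1200], [0.6400, 0.3600]]
After raising P to the power 5:
P^5(0,1) = 0.1578

0.1578


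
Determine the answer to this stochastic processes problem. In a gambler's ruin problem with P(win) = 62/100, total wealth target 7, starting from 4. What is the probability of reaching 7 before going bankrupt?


Gambler's ruin formula:
r = q/p = 0.3800/0.6200 = 0.6129
P(win) = (1 - r^i)/(1 - r^N)
= (1 - 0.6129^4)/(1 - 0.6129^7)
= 0.8877

0.8877


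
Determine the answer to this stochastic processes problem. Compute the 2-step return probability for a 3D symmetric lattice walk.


P(return in 2 steps) = P(reverse first step) = 1/(2d)
= 1/6
= 0.1667

0.1667


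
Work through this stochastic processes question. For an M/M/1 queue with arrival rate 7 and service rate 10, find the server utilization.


rho = lambda/mu
= 7/10
= 0.7000

0.7000


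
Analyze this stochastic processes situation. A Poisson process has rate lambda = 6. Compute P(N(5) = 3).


P(N(t)=k) = (lambda*t)^k * exp(-lambda*t) / k!
lambda*t = 30
= 30^3 * exp(-30) / 3!
= 27000 * 9.3576e-14 / 6
= 4.2109e-10

4.2109e-10


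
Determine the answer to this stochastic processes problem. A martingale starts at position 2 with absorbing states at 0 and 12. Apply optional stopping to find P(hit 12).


By optional stopping theorem: E(M at tau) = M(0) = 2
P(hit 12)*12 + P(hit 0)*0 = 2
P(hit 12) = (2 - 0)/(12 - 0) = 1/6 = 0.1667

0.1667


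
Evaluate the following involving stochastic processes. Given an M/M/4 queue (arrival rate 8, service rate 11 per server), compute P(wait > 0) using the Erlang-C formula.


a = lambda/mu = 0.7273
rho = a/c = 0.1818
Erlang-C formula applied:
C(c,a) = 0.0069

0.0069


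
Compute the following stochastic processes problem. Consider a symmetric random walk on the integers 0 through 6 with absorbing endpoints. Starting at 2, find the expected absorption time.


For symmetric RW on 0,...,N with absorbing barriers, E(i) = i*(N-i)
E(2) = 2 * 4 = 8

8


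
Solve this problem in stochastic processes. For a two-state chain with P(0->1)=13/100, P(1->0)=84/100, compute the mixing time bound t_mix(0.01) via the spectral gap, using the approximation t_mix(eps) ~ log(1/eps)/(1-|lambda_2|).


lambda_2 = |1 - p01 - p10| = |1 - 0.1300 - 0.8400| = 0.0300
t_mix ~ log(1/eps)/(1 - |lambda_2|)
= log(100)/(1 - 0.0300) = 4.6052/0.9700
= 4.7476

4.7476


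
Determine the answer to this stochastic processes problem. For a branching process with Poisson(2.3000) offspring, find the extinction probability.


Since mu = 2.3000 > 1, extinction prob q < 1.
Solve s = exp(mu*(s-1)) iteratively.
q = 0.1376

0.1376


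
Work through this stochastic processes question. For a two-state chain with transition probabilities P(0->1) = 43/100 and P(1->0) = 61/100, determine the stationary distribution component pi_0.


Stationary distribution: pi_0 = p10/(p01+p10), pi_1 = p01/(p01+p10)
p01 = 0.4300, p10 = 0.6100
pi_0 = 0.5865

0.5865


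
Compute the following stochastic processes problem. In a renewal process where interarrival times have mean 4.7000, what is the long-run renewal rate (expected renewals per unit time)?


Long-run renewal rate = 1/E(X)
= 1/4.7000
= 0.2128

0.2128


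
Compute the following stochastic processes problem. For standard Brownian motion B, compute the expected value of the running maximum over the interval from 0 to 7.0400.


E(max B(s)) = sqrt(2t/pi)
= sqrt(2*7.0400/pi)
= sqrt(4.4818)
= 2.1170

2.1170


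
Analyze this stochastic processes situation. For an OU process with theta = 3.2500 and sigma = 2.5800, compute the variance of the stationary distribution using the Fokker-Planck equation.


Stationary variance = sigma^2 / (2*theta)
= 2.5800^2 / (2*3.2500)
= 6.6564 / 6.5000
= 1.0241

1.0241


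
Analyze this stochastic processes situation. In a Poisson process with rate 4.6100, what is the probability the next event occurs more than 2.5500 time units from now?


P(X > t) = exp(-lambda * t)
= exp(-4.6100 * 2.5500)
= exp(-11.7555) = 7.8461e-06

7.8461e-06


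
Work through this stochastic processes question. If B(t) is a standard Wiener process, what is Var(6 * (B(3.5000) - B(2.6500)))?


Var(alpha*(B(t)-B(s))) = alpha^2 * (t-s)
= 6^2 * (3.5000 - 2.6500)
= 36 * 0.8500
= 30.6000

30.6000


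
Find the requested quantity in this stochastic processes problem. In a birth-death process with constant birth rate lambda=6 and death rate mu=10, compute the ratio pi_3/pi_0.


For birth-death process, pi_n/pi_0 = (lambda/mu)^n
= (6/10)^3
= 0.2160

0.2160


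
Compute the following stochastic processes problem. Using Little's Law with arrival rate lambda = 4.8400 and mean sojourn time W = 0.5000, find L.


Little's Law: L = lambda * W
= 4.8400 * 0.5000
= 2.4200

2.4200


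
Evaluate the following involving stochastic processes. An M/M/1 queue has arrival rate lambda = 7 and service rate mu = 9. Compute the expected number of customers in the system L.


rho = 7/9 = 0.7778
L = rho/(1-rho)
= 0.7778/0.2222
= 3.5000

3.5000


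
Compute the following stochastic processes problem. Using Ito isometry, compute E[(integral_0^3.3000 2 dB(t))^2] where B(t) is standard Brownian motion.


By Ito isometry: E[(int f dB)^2] = int f^2 dt
= 2^2 * 3.3000
= 4 * 3.3000 = 13.2000

13.2000


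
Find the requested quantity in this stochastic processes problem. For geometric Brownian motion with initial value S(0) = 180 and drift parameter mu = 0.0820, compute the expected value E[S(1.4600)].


E[S(t)] = S(0) * exp(mu * t)
= 180 * exp(0.0820 * 1.4600)
= 180 * 1.1272
= 202.8926

202.8926


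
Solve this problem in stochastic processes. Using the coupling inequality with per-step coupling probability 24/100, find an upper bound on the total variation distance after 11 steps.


TV distance bound <= (1-delta)^n
= (1 - 0.2400)^11
= 0.7600^11
= 0.0489

0.0489


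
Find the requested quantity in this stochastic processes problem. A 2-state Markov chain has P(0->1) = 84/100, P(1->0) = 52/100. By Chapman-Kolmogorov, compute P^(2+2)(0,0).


P^4 = P^2 * P^2
Computing via matrix multiplication of the transition matrix.
Entry (0,0) of P^4 = 0.3927

0.3927


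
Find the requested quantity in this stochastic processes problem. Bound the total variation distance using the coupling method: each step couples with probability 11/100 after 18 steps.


TV distance bound <= (1-delta)^n
= (1 - 0.1100)^18
= 0.8900^18
= 0.1227

0.1227


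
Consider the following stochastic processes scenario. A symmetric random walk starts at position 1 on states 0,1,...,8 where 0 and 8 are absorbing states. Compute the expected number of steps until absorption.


For symmetric RW on 0,...,N with absorbing barriers, E(i) = i*(N-i)
E(1) = 1 * 7 = 7

7


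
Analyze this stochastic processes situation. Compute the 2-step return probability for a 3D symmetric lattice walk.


P(return in 2 steps) = P(reverse first step) = 1/(2d)
= 1/6
= 0.1667

0.1667


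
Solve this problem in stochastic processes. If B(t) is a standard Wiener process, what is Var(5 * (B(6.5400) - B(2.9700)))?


Var(alpha*(B(t)-B(s))) = alpha^2 * (t-s)
= 5^2 * (6.5400 - 2.9700)
= 25 * 3.5700
= 89.2500

89.2500


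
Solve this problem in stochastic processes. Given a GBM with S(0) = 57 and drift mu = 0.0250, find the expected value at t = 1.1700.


E[S(t)] = S(0) * exp(mu * t)
= 57 * exp(0.0250 * 1.1700)
= 57 * 1.0297
= 58.6919

58.6919


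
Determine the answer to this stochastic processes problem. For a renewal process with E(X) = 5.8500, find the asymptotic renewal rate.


Long-run renewal rate = 1/E(X)
= 1/5.8500
= 0.1709

0.1709


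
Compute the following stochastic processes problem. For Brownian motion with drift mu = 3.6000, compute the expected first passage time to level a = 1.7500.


Expected first passage time = a/mu
= 1.7500/3.6000
= 0.4861

0.4861


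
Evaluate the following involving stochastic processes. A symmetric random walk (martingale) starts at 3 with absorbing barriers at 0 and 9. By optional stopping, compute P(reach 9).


By optional stopping theorem: E(M at tau) = M(0) = 3
P(hit 9)*9 + P(hit 0)*0 = 3
P(hit 9) = (3 - 0)/(9 - 0) = 1/3 = 0.3333

0.3333


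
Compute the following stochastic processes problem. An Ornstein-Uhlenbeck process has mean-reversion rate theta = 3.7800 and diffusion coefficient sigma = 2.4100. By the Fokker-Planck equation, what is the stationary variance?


Stationary variance = sigma^2 / (2*theta)
= 2.4100^2 / (2*3.7800)
= 5.8081 / 7.5600
= 0.7683

0.7683


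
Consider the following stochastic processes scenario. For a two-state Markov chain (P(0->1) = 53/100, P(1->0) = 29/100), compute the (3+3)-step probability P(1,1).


P^6 = P^3 * P^3
Computing via matrix multiplication of the transition matrix.
Entry (1,1) of P^6 = 0.6464

0.6464


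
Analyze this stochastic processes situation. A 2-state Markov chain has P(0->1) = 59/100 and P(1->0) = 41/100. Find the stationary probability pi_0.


Stationary distribution: pi_0 = p10/(p01+p10), pi_1 = p01/(p01+p10)
p01 = 0.5900, p10 = 0.4100
pi_0 = 0.4100

0.4100


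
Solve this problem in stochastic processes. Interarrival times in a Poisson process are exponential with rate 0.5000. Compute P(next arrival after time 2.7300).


P(X > t) = exp(-lambda * t)
= exp(-0.5000 * 2.7300)
= exp(-1.3650) = 0.2554

0.2554


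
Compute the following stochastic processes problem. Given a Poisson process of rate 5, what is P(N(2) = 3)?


P(N(t)=k) = (lambda*t)^k * exp(-lambda*t) / k!
lambda*t = 10
= 10^3 * exp(-10) / 3!
= 1000 * 4.5400e-05 / 6
= 0.0076

0.0076


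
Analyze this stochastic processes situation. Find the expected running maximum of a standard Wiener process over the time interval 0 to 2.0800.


E(max B(s)) = sqrt(2t/pi)
= sqrt(2*2.0800/pi)
= sqrt(1.3242)
= 1.1507

1.1507


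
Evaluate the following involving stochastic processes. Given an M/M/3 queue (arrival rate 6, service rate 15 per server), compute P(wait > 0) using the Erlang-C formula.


a = lambda/mu = 0.4000
rho = a/c = 0.1333
Erlang-C formula applied:
C(c,a) = 0.0082

0.0082


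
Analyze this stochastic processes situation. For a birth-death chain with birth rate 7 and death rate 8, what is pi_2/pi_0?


For birth-death process, pi_n/pi_0 = (lambda/mu)^n
= (7/8)^2
= 0.7656

0.7656


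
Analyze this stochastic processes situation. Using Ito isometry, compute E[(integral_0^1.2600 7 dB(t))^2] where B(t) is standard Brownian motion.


By Ito isometry: E[(int f dB)^2] = int f^2 dt
= 7^2 * 1.2600
= 49 * 1.2600 = 61.7400

61.7400


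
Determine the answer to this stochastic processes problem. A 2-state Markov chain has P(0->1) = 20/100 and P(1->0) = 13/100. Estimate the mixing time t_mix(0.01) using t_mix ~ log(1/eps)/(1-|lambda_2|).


lambda_2 = |1 - p01 - p10| = |1 - 0.2000 - 0.1300| = 0.6700
t_mix ~ log(1/eps)/(1 - |lambda_2|)
= log(100)/(1 - 0.6700) = 4.6052/0.3300
= 13.9551

13.9551


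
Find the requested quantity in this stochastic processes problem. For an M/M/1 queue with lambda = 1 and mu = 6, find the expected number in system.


rho = 1/6 = 0.1667
L = rho/(1-rho)
= 0.1667/0.8333
= 0.2000

0.2000


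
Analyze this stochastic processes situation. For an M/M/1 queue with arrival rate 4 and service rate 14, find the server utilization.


rho = lambda/mu
= 4/14
= 0.2857

0.2857


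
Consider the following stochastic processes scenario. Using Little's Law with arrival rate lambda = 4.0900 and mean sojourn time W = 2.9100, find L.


Little's Law: L = lambda * W
= 4.0900 * 2.9100
= 11.9019

11.9019


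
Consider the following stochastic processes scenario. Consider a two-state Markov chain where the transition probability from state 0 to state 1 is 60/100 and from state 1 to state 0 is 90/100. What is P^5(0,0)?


Computing P^5 by matrix multiplication.
P = [[0.4000, 0.6000], [0.9000, 0.1000]]
After raising P to the power 5:
P^5(0,0) = 0.5875

0.5875


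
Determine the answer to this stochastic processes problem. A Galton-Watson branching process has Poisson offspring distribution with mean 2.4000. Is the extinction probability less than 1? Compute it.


Since mu = 2.4000 > 1, extinction prob q < 1.
Solve s = exp(mu*(s-1)) iteratively.
q = 0.1214

0.1214


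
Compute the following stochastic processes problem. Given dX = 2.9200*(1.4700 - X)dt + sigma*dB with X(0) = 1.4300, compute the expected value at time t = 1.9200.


E[X(t)] = mu + (X(0) - mu)*exp(-theta*t)
= 1.4700 + (1.4300 - 1.4700)*exp(-2.9200*1.9200)
= 1.4700 + -0.0400 * 0.0037
= 1.4699

1.4699


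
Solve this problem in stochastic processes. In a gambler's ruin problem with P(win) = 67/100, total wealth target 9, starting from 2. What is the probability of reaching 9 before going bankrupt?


Gambler's ruin formula:
r = q/p = 0.3300/0.6700 = 0.4925
P(win) = (1 - r^i)/(1 - r^N)
= (1 - 0.4925^2)/(1 - 0.4925^9)
= 0.7587

0.7587


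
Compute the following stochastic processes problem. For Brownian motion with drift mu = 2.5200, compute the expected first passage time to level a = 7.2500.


Expected first passage time = a/mu
= 7.2500/2.5200
= 2.8770

2.8770


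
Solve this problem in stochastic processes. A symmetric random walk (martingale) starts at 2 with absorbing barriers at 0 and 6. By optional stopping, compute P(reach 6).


By optional stopping theorem: E(M at tau) = M(0) = 2
P(hit 6)*6 + P(hit 0)*0 = 2
P(hit 6) = (2 - 0)/(6 - 0) = 1/3 = 0.3333

0.3333


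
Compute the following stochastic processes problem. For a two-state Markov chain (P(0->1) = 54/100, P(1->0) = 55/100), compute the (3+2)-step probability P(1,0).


P^5 = P^3 * P^2
Computing via matrix multiplication of the transition matrix.
Entry (1,0) of P^5 = 0.5046

0.5046


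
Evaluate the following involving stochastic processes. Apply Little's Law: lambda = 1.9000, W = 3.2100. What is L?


Little's Law: L = lambda * W
= 1.9000 * 3.2100
= 6.0990

6.0990


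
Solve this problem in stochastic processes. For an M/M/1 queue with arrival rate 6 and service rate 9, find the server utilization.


rho = lambda/mu
= 6/9
= 0.6667

0.6667


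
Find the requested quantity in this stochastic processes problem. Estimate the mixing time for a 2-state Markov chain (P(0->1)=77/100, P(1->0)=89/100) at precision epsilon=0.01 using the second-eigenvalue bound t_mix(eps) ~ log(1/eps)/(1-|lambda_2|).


lambda_2 = |1 - p01 - p10| = |1 - 0.7700 - 0.8900| = 0.6600
t_mix ~ log(1/eps)/(1 - |lambda_2|)
= log(100)/(1 - 0.6600) = 4.6052/0.3400
= 13.5446

13.5446


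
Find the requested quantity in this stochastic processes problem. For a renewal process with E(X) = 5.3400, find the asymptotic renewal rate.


Long-run renewal rate = 1/E(X)
= 1/5.3400
= 0.1873

0.1873


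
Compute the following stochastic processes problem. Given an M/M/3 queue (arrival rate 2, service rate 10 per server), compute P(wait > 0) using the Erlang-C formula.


a = lambda/mu = 0.2000
rho = a/c = 0.0667
Erlang-C formula applied:
C(c,a) = 0.0012

0.0012


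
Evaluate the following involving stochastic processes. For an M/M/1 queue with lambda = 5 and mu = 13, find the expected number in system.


rho = 5/13 = 0.3846
L = rho/(1-rho)
= 0.3846/0.6154
= 0.6250

0.6250


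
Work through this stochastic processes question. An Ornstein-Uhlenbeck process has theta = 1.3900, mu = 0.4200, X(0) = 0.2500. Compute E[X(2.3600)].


E[X(t)] = mu + (X(0) - mu)*exp(-theta*t)
= 0.4200 + (0.2500 - 0.4200)*exp(-1.3900*2.3600)
= 0.4200 + -0.1700 * 0.0376
= 0.4136

0.4136


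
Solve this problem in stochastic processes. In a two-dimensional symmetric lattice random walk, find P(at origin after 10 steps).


P = C(10,5)^2 / 4^10
= 252^2 / 1048576
= 63504 / 1048576
= 0.0606

0.0606


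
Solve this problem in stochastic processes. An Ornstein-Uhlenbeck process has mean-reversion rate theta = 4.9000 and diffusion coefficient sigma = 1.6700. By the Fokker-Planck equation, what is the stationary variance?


Stationary variance = sigma^2 / (2*theta)
= 1.6700^2 / (2*4.9000)
= 2.7889 / 9.8000
= 0.2846

0.2846


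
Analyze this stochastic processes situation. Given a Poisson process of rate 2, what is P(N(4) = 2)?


P(N(t)=k) = (lambda*t)^k * exp(-lambda*t) / k!
lambda*t = 8
= 8^2 * exp(-8) / 2!
= 64 * 3.3546e-04 / 2
= 0.0107

0.0107


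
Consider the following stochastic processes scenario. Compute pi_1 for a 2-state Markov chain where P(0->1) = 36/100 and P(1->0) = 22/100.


Stationary distribution: pi_0 = p10/(p01+p10), pi_1 = p01/(p01+p10)
p01 = 0.3600, p10 = 0.2200
pi_1 = 0.6207

0.6207


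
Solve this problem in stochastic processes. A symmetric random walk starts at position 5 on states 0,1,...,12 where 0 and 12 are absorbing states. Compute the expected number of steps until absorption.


For symmetric RW on 0,...,N with absorbing barriers, E(i) = i*(N-i)
E(5) = 5 * 7 = 35

35


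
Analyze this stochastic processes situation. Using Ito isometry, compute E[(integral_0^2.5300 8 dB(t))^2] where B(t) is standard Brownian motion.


By Ito isometry: E[(int f dB)^2] = int f^2 dt
= 8^2 * 2.5300
= 64 * 2.5300 = 161.9200

161.9200


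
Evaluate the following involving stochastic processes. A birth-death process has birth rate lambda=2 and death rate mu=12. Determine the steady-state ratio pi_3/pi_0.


For birth-death process, pi_n/pi_0 = (lambda/mu)^n
= (2/12)^3
= 0.0046

0.0046


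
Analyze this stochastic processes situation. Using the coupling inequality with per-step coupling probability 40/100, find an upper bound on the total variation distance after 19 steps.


TV distance bound <= (1-delta)^n
= (1 - 0.4000)^19
= 0.6000^19
= 6.0936e-05

6.0936e-05


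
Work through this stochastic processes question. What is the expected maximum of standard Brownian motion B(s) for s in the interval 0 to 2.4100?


E(max B(s)) = sqrt(2t/pi)
= sqrt(2*2.4100/pi)
= sqrt(1.5343)
= 1.2386

1.2386


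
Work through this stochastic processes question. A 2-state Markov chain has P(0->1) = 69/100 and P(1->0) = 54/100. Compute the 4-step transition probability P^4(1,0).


Computing P^4 by matrix multiplication.
P = [[0.3100, 0.6900], [0.5400, 0.4600]]
After raising P to the power 4:
P^4(1,0) = 0.4378

0.4378


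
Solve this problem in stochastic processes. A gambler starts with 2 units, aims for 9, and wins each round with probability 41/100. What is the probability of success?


Gambler's ruin formula:
r = q/p = 0.5900/0.4100 = 1.4390
P(win) = (1 - r^i)/(1 - r^N)
= (1 - 1.4390^2)/(1 - 1.4390^9)
= 0.0421

0.0421


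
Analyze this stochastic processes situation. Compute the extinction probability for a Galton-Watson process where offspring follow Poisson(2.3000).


Since mu = 2.3000 > 1, extinction prob q < 1.
Solve s = exp(mu*(s-1)) iteratively.
q = 0.1376

0.1376


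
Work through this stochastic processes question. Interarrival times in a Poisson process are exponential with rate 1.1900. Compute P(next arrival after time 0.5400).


P(X > t) = exp(-lambda * t)
= exp(-1.1900 * 0.5400)
= exp(-0.6426) = 0.5259

0.5259


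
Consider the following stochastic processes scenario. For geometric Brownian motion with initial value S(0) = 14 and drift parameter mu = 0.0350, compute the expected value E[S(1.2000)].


E[S(t)] = S(0) * exp(mu * t)
= 14 * exp(0.0350 * 1.2000)
= 14 * 1.0429
= 14.6005

14.6005


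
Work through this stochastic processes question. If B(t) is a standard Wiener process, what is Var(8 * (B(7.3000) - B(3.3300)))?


Var(alpha*(B(t)-B(s))) = alpha^2 * (t-s)
= 8^2 * (7.3000 - 3.3300)
= 64 * 3.9700
= 254.0800

254.0800


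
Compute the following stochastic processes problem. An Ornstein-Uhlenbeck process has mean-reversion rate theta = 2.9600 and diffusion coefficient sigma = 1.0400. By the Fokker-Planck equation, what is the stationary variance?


Stationary variance = sigma^2 / (2*theta)
= 1.0400^2 / (2*2.9600)
= 1.0816 / 5.9200
= 0.1827

0.1827


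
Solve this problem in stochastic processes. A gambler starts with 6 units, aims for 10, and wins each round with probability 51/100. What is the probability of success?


Gambler's ruin formula:
r = q/p = 0.4900/0.5100 = 0.9608
P(win) = (1 - r^i)/(1 - r^N)
= (1 - 0.9608^6)/(1 - 0.9608^10)
= 0.6472

0.6472


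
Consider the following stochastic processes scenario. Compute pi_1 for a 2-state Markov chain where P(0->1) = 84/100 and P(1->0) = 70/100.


Stationary distribution: pi_0 = p10/(p01+p10), pi_1 = p01/(p01+p10)
p01 = 0.8400, p10 = 0.7000
pi_1 = 0.5455

0.5455


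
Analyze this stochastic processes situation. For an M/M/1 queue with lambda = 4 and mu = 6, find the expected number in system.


rho = 4/6 = 0.6667
L = rho/(1-rho)
= 0.6667/0.3333
= 2.0000

2.0000


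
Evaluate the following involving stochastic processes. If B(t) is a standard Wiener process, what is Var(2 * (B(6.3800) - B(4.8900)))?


Var(alpha*(B(t)-B(s))) = alpha^2 * (t-s)
= 2^2 * (6.3800 - 4.8900)
= 4 * 1.4900
= 5.9600

5.9600


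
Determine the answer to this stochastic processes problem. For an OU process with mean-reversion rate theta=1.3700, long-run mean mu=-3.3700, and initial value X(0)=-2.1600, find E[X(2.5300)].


E[X(t)] = mu + (X(0) - mu)*exp(-theta*t)
= -3.3700 + (-2.1600 - -3.3700)*exp(-1.3700*2.5300)
= -3.3700 + 1.2100 * 0.0312
= -3.3322

-3.3322


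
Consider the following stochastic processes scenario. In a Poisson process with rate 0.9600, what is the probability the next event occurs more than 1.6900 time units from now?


P(X > t) = exp(-lambda * t)
= exp(-0.9600 * 1.6900)
= exp(-1.6224) = 0.1974

0.1974


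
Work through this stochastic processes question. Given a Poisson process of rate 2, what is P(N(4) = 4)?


P(N(t)=k) = (lambda*t)^k * exp(-lambda*t) / k!
lambda*t = 8
= 8^4 * exp(-8) / 4!
= 4096 * 3.3546e-04 / 24
= 0.0573

0.0573


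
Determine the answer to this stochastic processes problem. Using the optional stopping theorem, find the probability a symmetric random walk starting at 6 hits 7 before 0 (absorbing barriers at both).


By optional stopping theorem: E(M at tau) = M(0) = 6
P(hit 7)*7 + P(hit 0)*0 = 6
P(hit 7) = (6 - 0)/(7 - 0) = 6/7 = 0.8571

0.8571


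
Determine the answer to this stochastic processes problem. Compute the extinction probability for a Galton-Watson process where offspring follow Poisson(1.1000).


Since mu = 1.1000 > 1, extinction prob q < 1.
Solve s = exp(mu*(s-1)) iteratively.
q = 0.8239

0.8239


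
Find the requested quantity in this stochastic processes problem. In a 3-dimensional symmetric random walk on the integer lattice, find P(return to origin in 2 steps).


P(return in 2 steps) = P(reverse first step) = 1/(2d)
= 1/6
= 0.1667

0.1667


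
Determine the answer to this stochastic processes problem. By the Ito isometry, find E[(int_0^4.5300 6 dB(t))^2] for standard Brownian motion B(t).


By Ito isometry: E[(int f dB)^2] = int f^2 dt
= 6^2 * 4.5300
= 36 * 4.5300 = 163.0800

163.0800


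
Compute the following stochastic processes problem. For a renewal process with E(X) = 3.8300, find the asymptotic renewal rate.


Long-run renewal rate = 1/E(X)
= 1/3.8300
= 0.2611

0.2611


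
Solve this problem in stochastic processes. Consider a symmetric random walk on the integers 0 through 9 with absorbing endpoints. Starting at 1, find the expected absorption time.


For symmetric RW on 0,...,N with absorbing barriers, E(i) = i*(N-i)
E(1) = 1 * 8 = 8

8


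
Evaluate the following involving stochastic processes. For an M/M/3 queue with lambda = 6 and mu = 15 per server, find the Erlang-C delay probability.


a = lambda/mu = 0.4000
rho = a/c = 0.1333
Erlang-C formula applied:
C(c,a) = 0.0082

0.0082


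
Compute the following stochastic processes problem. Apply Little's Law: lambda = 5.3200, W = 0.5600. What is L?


Little's Law: L = lambda * W
= 5.3200 * 0.5600
= 2.9792

2.9792


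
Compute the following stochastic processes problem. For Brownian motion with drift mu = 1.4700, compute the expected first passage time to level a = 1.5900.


Expected first passage time = a/mu
= 1.5900/1.4700
= 1.0816

1.0816


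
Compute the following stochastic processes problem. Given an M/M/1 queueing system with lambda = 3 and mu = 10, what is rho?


rho = lambda/mu
= 3/10
= 0.3000

0.3000


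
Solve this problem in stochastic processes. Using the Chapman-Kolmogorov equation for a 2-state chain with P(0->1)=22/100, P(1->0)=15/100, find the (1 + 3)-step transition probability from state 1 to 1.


P^4 = P^1 * P^3
Computing via matrix multiplication of the transition matrix.
Entry (1,1) of P^4 = 0.6585

0.6585


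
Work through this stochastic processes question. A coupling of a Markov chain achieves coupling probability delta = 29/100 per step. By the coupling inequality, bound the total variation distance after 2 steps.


TV distance bound <= (1-delta)^n
= (1 - 0.2900)^2
= 0.7100^2
= 0.5041

0.5041


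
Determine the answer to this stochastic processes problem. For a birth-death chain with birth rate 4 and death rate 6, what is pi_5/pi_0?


For birth-death process, pi_n/pi_0 = (lambda/mu)^n
= (4/6)^5
= 0.1317

0.1317


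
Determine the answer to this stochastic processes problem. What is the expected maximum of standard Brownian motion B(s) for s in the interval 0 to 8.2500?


E(max B(s)) = sqrt(2t/pi)
= sqrt(2*8.2500/pi)
= sqrt(5.2521)
= 2.2917

2.2917


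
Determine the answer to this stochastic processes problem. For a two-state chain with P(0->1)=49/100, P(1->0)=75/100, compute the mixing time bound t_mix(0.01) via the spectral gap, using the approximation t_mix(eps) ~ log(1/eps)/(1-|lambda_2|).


lambda_2 = |1 - p01 - p10| = |1 - 0.4900 - 0.7500| = 0.2400
t_mix ~ log(1/eps)/(1 - |lambda_2|)
= log(100)/(1 - 0.2400) = 4.6052/0.7600
= 6.0594

6.0594


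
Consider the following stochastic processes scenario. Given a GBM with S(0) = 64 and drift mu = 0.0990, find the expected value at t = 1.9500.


E[S(t)] = S(0) * exp(mu * t)
= 64 * exp(0.0990 * 1.9500)
= 64 * 1.2129
= 77.6284

77.6284


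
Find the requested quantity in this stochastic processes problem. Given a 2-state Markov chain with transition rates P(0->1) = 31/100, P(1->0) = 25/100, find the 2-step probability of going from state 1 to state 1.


Computing P^2 by matrix multiplication.
P = [[0.6900, 0.3100], [0.2500, 0.7500]]
After raising P to the power 2:
P^2(1,1) = 0.6400

0.6400


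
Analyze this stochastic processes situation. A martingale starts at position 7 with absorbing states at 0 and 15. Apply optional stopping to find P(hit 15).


By optional stopping theorem: E(M at tau) = M(0) = 7
P(hit 15)*15 + P(hit 0)*0 = 7
P(hit 15) = (7 - 0)/(15 - 0) = 7/15 = 0.4667

0.4667


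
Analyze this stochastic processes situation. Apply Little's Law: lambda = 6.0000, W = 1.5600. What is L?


Little's Law: L = lambda * W
= 6.0000 * 1.5600
= 9.3600

9.3600


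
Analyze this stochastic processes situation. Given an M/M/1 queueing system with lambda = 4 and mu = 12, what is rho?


rho = lambda/mu
= 4/12
= 0.3333

0.3333


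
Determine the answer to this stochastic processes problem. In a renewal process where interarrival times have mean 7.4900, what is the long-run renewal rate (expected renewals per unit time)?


Long-run renewal rate = 1/E(X)
= 1/7.4900
= 0.1335

0.1335


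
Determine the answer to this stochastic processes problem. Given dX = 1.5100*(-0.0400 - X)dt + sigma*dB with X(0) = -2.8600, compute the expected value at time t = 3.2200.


E[X(t)] = mu + (X(0) - mu)*exp(-theta*t)
= -0.0400 + (-2.8600 - -0.0400)*exp(-1.5100*3.2200)
= -0.0400 + -2.8200 * 0.0077
= -0.0618

-0.0618


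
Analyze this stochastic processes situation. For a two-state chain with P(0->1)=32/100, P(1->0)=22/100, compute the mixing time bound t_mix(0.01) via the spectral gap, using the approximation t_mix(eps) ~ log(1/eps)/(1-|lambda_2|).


lambda_2 = |1 - p01 - p10| = |1 - 0.3200 - 0.2200| = 0.4600
t_mix ~ log(1/eps)/(1 - |lambda_2|)
= log(100)/(1 - 0.4600) = 4.6052/0.5400
= 8.5281

8.5281


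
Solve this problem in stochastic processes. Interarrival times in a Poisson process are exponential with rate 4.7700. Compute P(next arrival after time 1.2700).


P(X > t) = exp(-lambda * t)
= exp(-4.7700 * 1.2700)
= exp(-6.0579) = 0.0023

0.0023


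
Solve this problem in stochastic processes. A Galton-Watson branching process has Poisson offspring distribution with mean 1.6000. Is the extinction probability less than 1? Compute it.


Since mu = 1.6000 > 1, extinction prob q < 1.
Solve s = exp(mu*(s-1)) iteratively.
q = 0.3580

0.3580


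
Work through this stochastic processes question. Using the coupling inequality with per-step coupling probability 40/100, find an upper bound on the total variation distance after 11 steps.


TV distance bound <= (1-delta)^n
= (1 - 0.4000)^11
= 0.6000^11
= 0.0036

0.0036


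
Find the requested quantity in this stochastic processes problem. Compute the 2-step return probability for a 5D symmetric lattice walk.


P(return in 2 steps) = P(reverse first step) = 1/(2d)
= 1/10
= 0.1000

0.1000


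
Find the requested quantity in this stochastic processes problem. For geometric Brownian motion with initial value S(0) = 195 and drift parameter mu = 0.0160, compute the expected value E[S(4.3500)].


E[S(t)] = S(0) * exp(mu * t)
= 195 * exp(0.0160 * 4.3500)
= 195 * 1.0721
= 209.0555

209.0555


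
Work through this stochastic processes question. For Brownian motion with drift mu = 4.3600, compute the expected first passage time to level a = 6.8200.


Expected first passage time = a/mu
= 6.8200/4.3600
= 1.5642

1.5642


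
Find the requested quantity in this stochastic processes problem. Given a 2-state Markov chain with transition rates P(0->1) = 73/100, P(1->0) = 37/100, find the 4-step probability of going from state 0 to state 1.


Computing P^4 by matrix multiplication.
P = [[0.2700, 0.7300], [0.3700, 0.6300]]
After raising P to the power 4:
P^4(0,1) = 0.6636

0.6636


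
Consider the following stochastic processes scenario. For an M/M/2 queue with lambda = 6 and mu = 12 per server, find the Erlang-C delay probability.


a = lambda/mu = 0.5000
rho = a/c = 0.2500
Erlang-C formula applied:
C(c,a) = 0.1000

0.1000


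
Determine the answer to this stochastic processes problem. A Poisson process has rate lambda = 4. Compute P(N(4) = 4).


P(N(t)=k) = (lambda*t)^k * exp(-lambda*t) / k!
lambda*t = 16
= 16^4 * exp(-16) / 4!
= 65536 * 1.1254e-07 / 24
= 3.0730e-04

3.0730e-04


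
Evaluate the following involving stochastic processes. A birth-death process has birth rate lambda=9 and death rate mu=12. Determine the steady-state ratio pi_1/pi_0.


For birth-death process, pi_n/pi_0 = (lambda/mu)^n
= (9/12)^1
= 0.7500

0.7500


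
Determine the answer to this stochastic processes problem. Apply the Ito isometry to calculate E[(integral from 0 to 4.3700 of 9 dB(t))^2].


By Ito isometry: E[(int f dB)^2] = int f^2 dt
= 9^2 * 4.3700
= 81 * 4.3700 = 353.9700

353.9700


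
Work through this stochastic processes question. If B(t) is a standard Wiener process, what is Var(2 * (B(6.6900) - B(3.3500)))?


Var(alpha*(B(t)-B(s))) = alpha^2 * (t-s)
= 2^2 * (6.6900 - 3.3500)
= 4 * 3.3400
= 13.3600

13.3600
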